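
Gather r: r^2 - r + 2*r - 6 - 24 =r^2 + r - 30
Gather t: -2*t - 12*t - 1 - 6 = -14*t - 7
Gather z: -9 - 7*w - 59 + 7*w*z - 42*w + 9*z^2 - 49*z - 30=-49*w + 9*z^2 + z*(7*w - 49) - 98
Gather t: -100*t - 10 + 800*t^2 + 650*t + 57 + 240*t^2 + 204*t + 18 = 1040*t^2 + 754*t + 65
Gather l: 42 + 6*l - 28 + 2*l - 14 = 8*l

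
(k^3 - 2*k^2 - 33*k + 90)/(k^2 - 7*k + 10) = (k^2 + 3*k - 18)/(k - 2)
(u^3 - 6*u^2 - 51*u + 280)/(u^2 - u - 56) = u - 5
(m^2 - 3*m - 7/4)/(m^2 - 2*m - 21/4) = (2*m + 1)/(2*m + 3)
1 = 1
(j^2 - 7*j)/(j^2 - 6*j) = (j - 7)/(j - 6)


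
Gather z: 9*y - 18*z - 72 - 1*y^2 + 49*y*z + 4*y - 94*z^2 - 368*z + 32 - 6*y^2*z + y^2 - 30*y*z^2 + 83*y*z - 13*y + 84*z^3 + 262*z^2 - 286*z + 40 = 84*z^3 + z^2*(168 - 30*y) + z*(-6*y^2 + 132*y - 672)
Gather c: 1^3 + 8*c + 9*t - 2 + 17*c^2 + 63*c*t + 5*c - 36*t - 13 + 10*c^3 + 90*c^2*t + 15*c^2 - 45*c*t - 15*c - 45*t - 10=10*c^3 + c^2*(90*t + 32) + c*(18*t - 2) - 72*t - 24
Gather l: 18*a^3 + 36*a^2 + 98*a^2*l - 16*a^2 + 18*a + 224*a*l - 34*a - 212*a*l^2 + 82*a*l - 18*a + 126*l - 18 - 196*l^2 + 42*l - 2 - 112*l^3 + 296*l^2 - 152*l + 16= 18*a^3 + 20*a^2 - 34*a - 112*l^3 + l^2*(100 - 212*a) + l*(98*a^2 + 306*a + 16) - 4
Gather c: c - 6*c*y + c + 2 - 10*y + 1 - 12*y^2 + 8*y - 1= c*(2 - 6*y) - 12*y^2 - 2*y + 2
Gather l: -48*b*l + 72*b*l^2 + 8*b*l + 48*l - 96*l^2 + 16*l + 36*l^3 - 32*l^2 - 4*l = 36*l^3 + l^2*(72*b - 128) + l*(60 - 40*b)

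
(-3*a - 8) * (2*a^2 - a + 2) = -6*a^3 - 13*a^2 + 2*a - 16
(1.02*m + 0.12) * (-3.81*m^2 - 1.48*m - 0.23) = -3.8862*m^3 - 1.9668*m^2 - 0.4122*m - 0.0276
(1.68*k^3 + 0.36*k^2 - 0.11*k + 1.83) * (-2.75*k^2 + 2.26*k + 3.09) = -4.62*k^5 + 2.8068*k^4 + 6.3073*k^3 - 4.1687*k^2 + 3.7959*k + 5.6547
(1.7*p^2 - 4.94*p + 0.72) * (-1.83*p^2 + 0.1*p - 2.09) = -3.111*p^4 + 9.2102*p^3 - 5.3646*p^2 + 10.3966*p - 1.5048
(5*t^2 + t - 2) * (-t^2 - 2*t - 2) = -5*t^4 - 11*t^3 - 10*t^2 + 2*t + 4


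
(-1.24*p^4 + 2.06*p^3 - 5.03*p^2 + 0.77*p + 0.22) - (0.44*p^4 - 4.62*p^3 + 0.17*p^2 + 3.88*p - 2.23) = -1.68*p^4 + 6.68*p^3 - 5.2*p^2 - 3.11*p + 2.45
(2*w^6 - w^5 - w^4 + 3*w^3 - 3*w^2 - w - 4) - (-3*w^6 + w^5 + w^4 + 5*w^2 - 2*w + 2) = 5*w^6 - 2*w^5 - 2*w^4 + 3*w^3 - 8*w^2 + w - 6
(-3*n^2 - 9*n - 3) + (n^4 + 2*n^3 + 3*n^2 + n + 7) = n^4 + 2*n^3 - 8*n + 4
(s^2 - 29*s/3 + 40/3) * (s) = s^3 - 29*s^2/3 + 40*s/3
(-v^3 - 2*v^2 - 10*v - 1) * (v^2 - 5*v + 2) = -v^5 + 3*v^4 - 2*v^3 + 45*v^2 - 15*v - 2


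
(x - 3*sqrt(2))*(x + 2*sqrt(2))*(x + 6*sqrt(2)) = x^3 + 5*sqrt(2)*x^2 - 24*x - 72*sqrt(2)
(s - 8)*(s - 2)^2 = s^3 - 12*s^2 + 36*s - 32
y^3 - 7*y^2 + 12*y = y*(y - 4)*(y - 3)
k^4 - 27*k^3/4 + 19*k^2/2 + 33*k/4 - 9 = (k - 4)*(k - 3)*(k - 3/4)*(k + 1)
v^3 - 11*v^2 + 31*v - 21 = (v - 7)*(v - 3)*(v - 1)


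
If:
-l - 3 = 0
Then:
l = -3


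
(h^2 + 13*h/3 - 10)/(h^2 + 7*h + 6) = (h - 5/3)/(h + 1)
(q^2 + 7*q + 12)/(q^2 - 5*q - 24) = (q + 4)/(q - 8)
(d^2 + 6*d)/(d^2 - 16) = d*(d + 6)/(d^2 - 16)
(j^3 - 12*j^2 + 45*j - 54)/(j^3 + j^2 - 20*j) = (j^3 - 12*j^2 + 45*j - 54)/(j*(j^2 + j - 20))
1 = 1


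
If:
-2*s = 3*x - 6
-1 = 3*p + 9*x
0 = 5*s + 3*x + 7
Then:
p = -15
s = -13/3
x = 44/9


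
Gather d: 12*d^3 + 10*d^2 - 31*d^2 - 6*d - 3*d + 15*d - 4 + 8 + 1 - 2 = 12*d^3 - 21*d^2 + 6*d + 3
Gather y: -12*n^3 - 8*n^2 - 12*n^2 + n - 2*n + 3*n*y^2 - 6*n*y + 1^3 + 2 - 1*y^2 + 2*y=-12*n^3 - 20*n^2 - n + y^2*(3*n - 1) + y*(2 - 6*n) + 3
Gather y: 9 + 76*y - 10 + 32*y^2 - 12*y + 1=32*y^2 + 64*y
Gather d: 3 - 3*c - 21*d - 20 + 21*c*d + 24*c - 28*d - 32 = 21*c + d*(21*c - 49) - 49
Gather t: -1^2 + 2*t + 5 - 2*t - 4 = 0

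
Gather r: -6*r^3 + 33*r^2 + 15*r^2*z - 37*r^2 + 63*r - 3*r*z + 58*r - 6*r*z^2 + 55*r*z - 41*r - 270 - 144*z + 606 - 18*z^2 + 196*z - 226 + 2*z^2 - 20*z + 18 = -6*r^3 + r^2*(15*z - 4) + r*(-6*z^2 + 52*z + 80) - 16*z^2 + 32*z + 128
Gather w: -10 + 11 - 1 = 0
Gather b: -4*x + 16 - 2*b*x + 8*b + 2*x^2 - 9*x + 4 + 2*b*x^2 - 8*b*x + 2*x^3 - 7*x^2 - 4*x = b*(2*x^2 - 10*x + 8) + 2*x^3 - 5*x^2 - 17*x + 20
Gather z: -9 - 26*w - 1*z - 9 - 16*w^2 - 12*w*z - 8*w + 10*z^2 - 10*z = -16*w^2 - 34*w + 10*z^2 + z*(-12*w - 11) - 18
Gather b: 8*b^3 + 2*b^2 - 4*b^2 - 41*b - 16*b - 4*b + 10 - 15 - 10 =8*b^3 - 2*b^2 - 61*b - 15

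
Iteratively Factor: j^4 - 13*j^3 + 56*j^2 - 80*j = (j - 5)*(j^3 - 8*j^2 + 16*j) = (j - 5)*(j - 4)*(j^2 - 4*j) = j*(j - 5)*(j - 4)*(j - 4)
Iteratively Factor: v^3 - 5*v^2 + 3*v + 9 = (v - 3)*(v^2 - 2*v - 3) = (v - 3)*(v + 1)*(v - 3)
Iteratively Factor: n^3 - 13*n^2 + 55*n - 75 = (n - 5)*(n^2 - 8*n + 15) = (n - 5)^2*(n - 3)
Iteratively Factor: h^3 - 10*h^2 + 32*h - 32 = (h - 4)*(h^2 - 6*h + 8) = (h - 4)*(h - 2)*(h - 4)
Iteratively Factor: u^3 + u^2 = (u + 1)*(u^2) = u*(u + 1)*(u)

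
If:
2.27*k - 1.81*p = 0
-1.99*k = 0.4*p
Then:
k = 0.00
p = 0.00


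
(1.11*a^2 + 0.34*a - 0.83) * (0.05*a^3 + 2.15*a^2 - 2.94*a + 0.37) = 0.0555*a^5 + 2.4035*a^4 - 2.5739*a^3 - 2.3734*a^2 + 2.566*a - 0.3071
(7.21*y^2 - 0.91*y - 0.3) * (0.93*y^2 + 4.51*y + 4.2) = 6.7053*y^4 + 31.6708*y^3 + 25.8989*y^2 - 5.175*y - 1.26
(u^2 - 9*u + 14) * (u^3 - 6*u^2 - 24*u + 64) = u^5 - 15*u^4 + 44*u^3 + 196*u^2 - 912*u + 896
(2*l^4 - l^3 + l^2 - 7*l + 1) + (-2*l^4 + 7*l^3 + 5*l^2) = 6*l^3 + 6*l^2 - 7*l + 1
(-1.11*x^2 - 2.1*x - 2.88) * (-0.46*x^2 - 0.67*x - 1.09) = 0.5106*x^4 + 1.7097*x^3 + 3.9417*x^2 + 4.2186*x + 3.1392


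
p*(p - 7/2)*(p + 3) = p^3 - p^2/2 - 21*p/2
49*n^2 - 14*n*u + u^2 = (-7*n + u)^2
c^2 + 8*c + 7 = (c + 1)*(c + 7)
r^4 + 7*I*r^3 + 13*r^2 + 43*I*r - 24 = (r - 3*I)*(r + I)^2*(r + 8*I)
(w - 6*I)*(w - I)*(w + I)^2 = w^4 - 5*I*w^3 + 7*w^2 - 5*I*w + 6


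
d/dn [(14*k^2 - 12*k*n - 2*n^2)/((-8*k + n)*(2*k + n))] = 12*k*(23*k^2 + 3*k*n + 2*n^2)/(256*k^4 + 192*k^3*n + 4*k^2*n^2 - 12*k*n^3 + n^4)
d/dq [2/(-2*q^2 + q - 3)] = 2*(4*q - 1)/(2*q^2 - q + 3)^2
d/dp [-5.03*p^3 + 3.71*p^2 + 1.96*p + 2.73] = -15.09*p^2 + 7.42*p + 1.96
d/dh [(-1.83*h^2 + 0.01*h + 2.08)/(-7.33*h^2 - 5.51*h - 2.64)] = (10.1566*h^2 + 40.1552*h + 11.4344)/(53.7289*h^4 + 80.7766*h^3 + 69.0625*h^2 + 29.0928*h + 6.9696)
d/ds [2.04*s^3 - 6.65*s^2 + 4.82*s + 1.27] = 6.12*s^2 - 13.3*s + 4.82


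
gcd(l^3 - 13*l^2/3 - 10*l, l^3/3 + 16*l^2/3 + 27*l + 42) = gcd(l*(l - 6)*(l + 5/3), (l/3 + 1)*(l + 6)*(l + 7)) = 1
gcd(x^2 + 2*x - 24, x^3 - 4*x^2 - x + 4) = x - 4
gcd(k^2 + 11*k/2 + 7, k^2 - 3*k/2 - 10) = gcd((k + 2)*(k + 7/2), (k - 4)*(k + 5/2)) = 1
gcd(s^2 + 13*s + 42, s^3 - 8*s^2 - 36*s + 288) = s + 6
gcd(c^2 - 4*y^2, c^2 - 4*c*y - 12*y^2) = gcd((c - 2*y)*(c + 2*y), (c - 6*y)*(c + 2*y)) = c + 2*y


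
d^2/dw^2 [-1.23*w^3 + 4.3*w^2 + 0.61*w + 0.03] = 8.6 - 7.38*w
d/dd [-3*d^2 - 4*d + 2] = -6*d - 4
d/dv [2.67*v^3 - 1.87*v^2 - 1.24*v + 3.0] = 8.01*v^2 - 3.74*v - 1.24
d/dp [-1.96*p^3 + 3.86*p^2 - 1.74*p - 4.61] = -5.88*p^2 + 7.72*p - 1.74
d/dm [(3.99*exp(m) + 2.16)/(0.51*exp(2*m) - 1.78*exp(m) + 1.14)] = (-2.0349*exp(2*m) - 2.2032*exp(m) + 8.3934)*exp(m)/(0.2601*exp(4*m) - 1.8156*exp(3*m) + 4.3312*exp(2*m) - 4.0584*exp(m) + 1.2996)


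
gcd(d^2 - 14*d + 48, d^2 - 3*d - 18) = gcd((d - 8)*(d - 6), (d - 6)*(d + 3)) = d - 6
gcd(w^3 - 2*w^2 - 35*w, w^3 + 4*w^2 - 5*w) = w^2 + 5*w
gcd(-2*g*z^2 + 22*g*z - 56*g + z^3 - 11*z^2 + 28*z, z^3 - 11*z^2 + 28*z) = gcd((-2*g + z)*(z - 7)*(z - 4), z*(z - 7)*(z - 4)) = z^2 - 11*z + 28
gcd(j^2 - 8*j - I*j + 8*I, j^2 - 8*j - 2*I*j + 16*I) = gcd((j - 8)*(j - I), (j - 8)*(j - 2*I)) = j - 8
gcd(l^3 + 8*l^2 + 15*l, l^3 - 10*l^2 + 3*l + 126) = l + 3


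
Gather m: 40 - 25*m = 40 - 25*m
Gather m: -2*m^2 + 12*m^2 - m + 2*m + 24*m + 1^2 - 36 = 10*m^2 + 25*m - 35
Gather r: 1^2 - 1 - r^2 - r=-r^2 - r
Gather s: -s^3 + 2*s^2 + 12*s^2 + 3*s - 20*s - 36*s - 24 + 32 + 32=-s^3 + 14*s^2 - 53*s + 40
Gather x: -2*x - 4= -2*x - 4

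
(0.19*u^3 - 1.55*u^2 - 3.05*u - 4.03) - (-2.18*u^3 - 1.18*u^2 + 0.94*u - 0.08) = 2.37*u^3 - 0.37*u^2 - 3.99*u - 3.95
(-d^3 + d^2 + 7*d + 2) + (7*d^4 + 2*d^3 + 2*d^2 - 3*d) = 7*d^4 + d^3 + 3*d^2 + 4*d + 2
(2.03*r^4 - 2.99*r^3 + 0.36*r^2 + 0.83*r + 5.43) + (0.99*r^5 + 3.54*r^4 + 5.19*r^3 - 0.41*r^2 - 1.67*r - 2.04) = 0.99*r^5 + 5.57*r^4 + 2.2*r^3 - 0.05*r^2 - 0.84*r + 3.39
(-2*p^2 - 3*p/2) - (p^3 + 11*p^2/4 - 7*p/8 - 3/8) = -p^3 - 19*p^2/4 - 5*p/8 + 3/8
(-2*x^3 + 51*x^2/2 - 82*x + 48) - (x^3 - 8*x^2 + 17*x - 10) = -3*x^3 + 67*x^2/2 - 99*x + 58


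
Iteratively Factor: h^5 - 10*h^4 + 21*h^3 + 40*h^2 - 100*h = (h - 5)*(h^4 - 5*h^3 - 4*h^2 + 20*h) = h*(h - 5)*(h^3 - 5*h^2 - 4*h + 20) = h*(h - 5)*(h - 2)*(h^2 - 3*h - 10) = h*(h - 5)*(h - 2)*(h + 2)*(h - 5)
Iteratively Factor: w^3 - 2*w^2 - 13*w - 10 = (w - 5)*(w^2 + 3*w + 2) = (w - 5)*(w + 1)*(w + 2)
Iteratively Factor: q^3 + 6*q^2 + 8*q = (q)*(q^2 + 6*q + 8) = q*(q + 2)*(q + 4)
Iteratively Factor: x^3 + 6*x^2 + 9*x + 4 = (x + 4)*(x^2 + 2*x + 1) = (x + 1)*(x + 4)*(x + 1)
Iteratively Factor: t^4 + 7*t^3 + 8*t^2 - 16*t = (t + 4)*(t^3 + 3*t^2 - 4*t) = (t - 1)*(t + 4)*(t^2 + 4*t) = (t - 1)*(t + 4)^2*(t)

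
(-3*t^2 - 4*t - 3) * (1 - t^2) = 3*t^4 + 4*t^3 - 4*t - 3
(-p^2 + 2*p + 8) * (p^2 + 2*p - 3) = -p^4 + 15*p^2 + 10*p - 24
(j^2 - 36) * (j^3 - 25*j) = j^5 - 61*j^3 + 900*j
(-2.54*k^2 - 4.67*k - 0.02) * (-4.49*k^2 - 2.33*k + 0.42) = 11.4046*k^4 + 26.8865*k^3 + 9.9041*k^2 - 1.9148*k - 0.0084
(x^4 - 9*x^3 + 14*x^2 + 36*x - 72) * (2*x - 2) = 2*x^5 - 20*x^4 + 46*x^3 + 44*x^2 - 216*x + 144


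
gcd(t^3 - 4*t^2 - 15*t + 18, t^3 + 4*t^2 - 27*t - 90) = t + 3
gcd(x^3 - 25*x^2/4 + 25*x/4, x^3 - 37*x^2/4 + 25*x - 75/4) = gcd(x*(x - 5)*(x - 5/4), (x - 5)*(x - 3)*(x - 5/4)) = x^2 - 25*x/4 + 25/4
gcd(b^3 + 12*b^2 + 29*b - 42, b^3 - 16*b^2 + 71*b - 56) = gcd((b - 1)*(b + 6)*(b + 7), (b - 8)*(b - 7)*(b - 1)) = b - 1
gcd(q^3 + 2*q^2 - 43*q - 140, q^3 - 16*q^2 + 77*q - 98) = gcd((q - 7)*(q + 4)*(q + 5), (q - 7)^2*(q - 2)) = q - 7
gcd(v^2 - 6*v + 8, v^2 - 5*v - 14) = 1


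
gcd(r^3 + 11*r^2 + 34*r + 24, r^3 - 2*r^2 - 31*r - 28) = r^2 + 5*r + 4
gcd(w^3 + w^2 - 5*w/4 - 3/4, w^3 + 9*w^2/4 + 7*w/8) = w + 1/2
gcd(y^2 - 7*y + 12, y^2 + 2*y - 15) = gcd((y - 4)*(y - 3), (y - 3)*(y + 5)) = y - 3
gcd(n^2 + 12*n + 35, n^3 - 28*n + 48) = 1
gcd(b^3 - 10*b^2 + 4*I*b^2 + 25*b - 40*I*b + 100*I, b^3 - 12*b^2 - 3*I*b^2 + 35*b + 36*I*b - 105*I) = b - 5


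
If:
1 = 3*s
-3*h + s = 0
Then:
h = 1/9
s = 1/3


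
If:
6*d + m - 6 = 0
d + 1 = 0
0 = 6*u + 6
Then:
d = -1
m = 12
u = -1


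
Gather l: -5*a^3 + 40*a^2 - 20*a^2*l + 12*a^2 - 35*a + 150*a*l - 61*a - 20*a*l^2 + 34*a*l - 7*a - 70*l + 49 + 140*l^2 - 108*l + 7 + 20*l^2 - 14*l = -5*a^3 + 52*a^2 - 103*a + l^2*(160 - 20*a) + l*(-20*a^2 + 184*a - 192) + 56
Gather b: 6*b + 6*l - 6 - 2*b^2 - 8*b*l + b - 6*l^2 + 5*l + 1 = -2*b^2 + b*(7 - 8*l) - 6*l^2 + 11*l - 5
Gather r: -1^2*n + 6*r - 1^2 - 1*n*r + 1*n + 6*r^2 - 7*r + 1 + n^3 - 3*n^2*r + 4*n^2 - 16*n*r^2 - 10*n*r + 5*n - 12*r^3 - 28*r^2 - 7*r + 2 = n^3 + 4*n^2 + 5*n - 12*r^3 + r^2*(-16*n - 22) + r*(-3*n^2 - 11*n - 8) + 2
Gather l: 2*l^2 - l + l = 2*l^2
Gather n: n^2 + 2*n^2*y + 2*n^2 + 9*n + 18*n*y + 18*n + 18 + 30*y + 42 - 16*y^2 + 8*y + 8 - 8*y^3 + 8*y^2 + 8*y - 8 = n^2*(2*y + 3) + n*(18*y + 27) - 8*y^3 - 8*y^2 + 46*y + 60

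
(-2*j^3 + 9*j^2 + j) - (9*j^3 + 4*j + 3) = -11*j^3 + 9*j^2 - 3*j - 3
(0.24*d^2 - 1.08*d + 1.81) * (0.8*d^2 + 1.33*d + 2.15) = 0.192*d^4 - 0.5448*d^3 + 0.5276*d^2 + 0.0853000000000002*d + 3.8915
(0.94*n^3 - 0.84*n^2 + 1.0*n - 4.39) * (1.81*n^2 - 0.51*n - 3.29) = 1.7014*n^5 - 1.9998*n^4 - 0.8542*n^3 - 5.6923*n^2 - 1.0511*n + 14.4431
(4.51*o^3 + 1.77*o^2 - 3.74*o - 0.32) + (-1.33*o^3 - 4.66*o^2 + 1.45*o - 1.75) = 3.18*o^3 - 2.89*o^2 - 2.29*o - 2.07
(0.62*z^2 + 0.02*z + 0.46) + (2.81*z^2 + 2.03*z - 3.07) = 3.43*z^2 + 2.05*z - 2.61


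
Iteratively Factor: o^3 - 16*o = (o - 4)*(o^2 + 4*o) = (o - 4)*(o + 4)*(o)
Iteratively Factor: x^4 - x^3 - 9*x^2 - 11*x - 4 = (x + 1)*(x^3 - 2*x^2 - 7*x - 4) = (x - 4)*(x + 1)*(x^2 + 2*x + 1) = (x - 4)*(x + 1)^2*(x + 1)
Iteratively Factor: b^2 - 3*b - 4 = (b - 4)*(b + 1)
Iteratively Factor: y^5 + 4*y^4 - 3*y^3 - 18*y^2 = (y)*(y^4 + 4*y^3 - 3*y^2 - 18*y) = y^2*(y^3 + 4*y^2 - 3*y - 18) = y^2*(y - 2)*(y^2 + 6*y + 9) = y^2*(y - 2)*(y + 3)*(y + 3)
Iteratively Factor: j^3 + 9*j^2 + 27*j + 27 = (j + 3)*(j^2 + 6*j + 9) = (j + 3)^2*(j + 3)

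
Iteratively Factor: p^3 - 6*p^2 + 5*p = (p - 5)*(p^2 - p) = p*(p - 5)*(p - 1)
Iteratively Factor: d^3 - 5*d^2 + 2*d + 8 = (d - 4)*(d^2 - d - 2) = (d - 4)*(d + 1)*(d - 2)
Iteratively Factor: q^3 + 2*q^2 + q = (q + 1)*(q^2 + q) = (q + 1)^2*(q)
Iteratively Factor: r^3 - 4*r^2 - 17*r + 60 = (r - 3)*(r^2 - r - 20) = (r - 5)*(r - 3)*(r + 4)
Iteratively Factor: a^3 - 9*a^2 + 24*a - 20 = (a - 2)*(a^2 - 7*a + 10) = (a - 5)*(a - 2)*(a - 2)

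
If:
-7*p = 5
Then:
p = -5/7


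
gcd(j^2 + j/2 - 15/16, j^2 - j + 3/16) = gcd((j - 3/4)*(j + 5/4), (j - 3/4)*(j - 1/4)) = j - 3/4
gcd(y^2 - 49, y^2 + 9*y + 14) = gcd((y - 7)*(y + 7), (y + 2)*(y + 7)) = y + 7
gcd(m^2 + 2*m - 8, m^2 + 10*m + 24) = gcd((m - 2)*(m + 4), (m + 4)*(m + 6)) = m + 4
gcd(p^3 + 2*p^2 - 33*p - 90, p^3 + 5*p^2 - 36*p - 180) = p^2 - p - 30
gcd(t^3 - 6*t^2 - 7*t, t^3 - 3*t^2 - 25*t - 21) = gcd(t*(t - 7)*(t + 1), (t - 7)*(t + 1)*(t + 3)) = t^2 - 6*t - 7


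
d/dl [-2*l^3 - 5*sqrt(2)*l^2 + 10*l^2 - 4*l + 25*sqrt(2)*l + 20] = -6*l^2 - 10*sqrt(2)*l + 20*l - 4 + 25*sqrt(2)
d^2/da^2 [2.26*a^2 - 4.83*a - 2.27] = 4.52000000000000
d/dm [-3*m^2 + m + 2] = 1 - 6*m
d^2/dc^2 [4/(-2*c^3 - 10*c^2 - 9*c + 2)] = 8*(2*(3*c + 5)*(2*c^3 + 10*c^2 + 9*c - 2) - (6*c^2 + 20*c + 9)^2)/(2*c^3 + 10*c^2 + 9*c - 2)^3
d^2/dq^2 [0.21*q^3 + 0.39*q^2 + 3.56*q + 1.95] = 1.26*q + 0.78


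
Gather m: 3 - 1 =2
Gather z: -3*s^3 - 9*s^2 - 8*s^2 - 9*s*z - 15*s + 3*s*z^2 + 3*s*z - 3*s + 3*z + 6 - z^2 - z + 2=-3*s^3 - 17*s^2 - 18*s + z^2*(3*s - 1) + z*(2 - 6*s) + 8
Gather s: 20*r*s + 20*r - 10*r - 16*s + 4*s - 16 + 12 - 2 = 10*r + s*(20*r - 12) - 6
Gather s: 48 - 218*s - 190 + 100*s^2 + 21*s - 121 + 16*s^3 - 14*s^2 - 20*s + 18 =16*s^3 + 86*s^2 - 217*s - 245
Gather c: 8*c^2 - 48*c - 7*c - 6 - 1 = 8*c^2 - 55*c - 7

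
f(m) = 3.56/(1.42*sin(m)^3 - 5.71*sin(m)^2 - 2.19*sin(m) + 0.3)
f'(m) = 3.56*(-4.26*sin(m)^2*cos(m) + 11.42*sin(m)*cos(m) + 2.19*cos(m))/(1.42*sin(m)^3 - 5.71*sin(m)^2 - 2.19*sin(m) + 0.3)^2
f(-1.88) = -0.89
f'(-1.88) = 0.84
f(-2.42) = -3.08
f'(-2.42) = 14.47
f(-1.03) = -1.22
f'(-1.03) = -2.32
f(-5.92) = -3.14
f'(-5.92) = 14.75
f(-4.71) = -0.58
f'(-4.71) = -0.00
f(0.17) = -15.68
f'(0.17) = 272.21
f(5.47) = -2.14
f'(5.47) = -7.35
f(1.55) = -0.58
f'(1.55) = 0.02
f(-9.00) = 26.70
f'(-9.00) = 590.98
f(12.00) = -9.17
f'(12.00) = -102.92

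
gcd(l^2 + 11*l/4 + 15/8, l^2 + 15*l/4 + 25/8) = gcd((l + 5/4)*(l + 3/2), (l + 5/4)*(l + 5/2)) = l + 5/4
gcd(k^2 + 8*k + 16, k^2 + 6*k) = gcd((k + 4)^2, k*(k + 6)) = 1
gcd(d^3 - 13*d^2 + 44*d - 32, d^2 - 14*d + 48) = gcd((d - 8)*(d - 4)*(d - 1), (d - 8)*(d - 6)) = d - 8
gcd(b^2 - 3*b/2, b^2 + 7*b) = b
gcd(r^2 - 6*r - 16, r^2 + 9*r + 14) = r + 2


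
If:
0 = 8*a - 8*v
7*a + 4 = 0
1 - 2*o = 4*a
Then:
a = -4/7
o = 23/14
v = -4/7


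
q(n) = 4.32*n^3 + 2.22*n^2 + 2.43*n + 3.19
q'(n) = 12.96*n^2 + 4.44*n + 2.43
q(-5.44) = -639.80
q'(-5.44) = 361.81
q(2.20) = 65.28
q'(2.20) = 74.92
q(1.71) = 35.44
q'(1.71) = 47.92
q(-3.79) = -209.31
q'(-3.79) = 171.76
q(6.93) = 1564.40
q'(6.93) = 655.60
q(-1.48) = -9.55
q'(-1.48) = 24.25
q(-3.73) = -199.17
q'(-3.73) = 166.18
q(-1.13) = -2.95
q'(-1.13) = 13.96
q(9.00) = 3354.16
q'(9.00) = 1092.15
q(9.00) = 3354.16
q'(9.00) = 1092.15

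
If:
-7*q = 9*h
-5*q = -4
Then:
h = -28/45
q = 4/5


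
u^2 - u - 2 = (u - 2)*(u + 1)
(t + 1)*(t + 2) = t^2 + 3*t + 2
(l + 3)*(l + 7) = l^2 + 10*l + 21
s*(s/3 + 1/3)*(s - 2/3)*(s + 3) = s^4/3 + 10*s^3/9 + s^2/9 - 2*s/3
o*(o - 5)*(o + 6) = o^3 + o^2 - 30*o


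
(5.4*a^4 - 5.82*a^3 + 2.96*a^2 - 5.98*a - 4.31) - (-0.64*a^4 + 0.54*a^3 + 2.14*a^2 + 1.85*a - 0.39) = 6.04*a^4 - 6.36*a^3 + 0.82*a^2 - 7.83*a - 3.92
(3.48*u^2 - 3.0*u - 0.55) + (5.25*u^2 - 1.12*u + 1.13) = 8.73*u^2 - 4.12*u + 0.58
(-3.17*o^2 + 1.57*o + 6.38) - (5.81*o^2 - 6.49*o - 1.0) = -8.98*o^2 + 8.06*o + 7.38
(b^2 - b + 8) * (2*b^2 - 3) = 2*b^4 - 2*b^3 + 13*b^2 + 3*b - 24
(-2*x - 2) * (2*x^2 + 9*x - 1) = -4*x^3 - 22*x^2 - 16*x + 2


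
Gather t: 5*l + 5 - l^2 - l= -l^2 + 4*l + 5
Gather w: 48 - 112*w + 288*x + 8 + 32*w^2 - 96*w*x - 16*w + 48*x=32*w^2 + w*(-96*x - 128) + 336*x + 56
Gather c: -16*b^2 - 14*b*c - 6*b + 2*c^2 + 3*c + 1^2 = -16*b^2 - 6*b + 2*c^2 + c*(3 - 14*b) + 1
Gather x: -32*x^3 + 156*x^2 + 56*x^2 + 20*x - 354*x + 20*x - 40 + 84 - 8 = -32*x^3 + 212*x^2 - 314*x + 36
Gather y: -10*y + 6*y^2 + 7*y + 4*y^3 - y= 4*y^3 + 6*y^2 - 4*y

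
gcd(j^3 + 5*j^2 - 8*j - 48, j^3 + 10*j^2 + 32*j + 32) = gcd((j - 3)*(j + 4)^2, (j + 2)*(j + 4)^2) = j^2 + 8*j + 16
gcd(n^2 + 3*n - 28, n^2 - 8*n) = 1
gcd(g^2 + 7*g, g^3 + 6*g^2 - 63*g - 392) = g + 7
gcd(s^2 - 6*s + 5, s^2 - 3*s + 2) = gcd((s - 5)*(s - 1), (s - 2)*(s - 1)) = s - 1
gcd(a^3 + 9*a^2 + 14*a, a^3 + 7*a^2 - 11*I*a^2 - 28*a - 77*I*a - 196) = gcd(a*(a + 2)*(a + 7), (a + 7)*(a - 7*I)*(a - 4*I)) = a + 7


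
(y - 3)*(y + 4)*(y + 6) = y^3 + 7*y^2 - 6*y - 72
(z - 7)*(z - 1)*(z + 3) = z^3 - 5*z^2 - 17*z + 21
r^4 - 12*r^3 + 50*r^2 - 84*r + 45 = (r - 5)*(r - 3)^2*(r - 1)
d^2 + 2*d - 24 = (d - 4)*(d + 6)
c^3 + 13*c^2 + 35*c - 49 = (c - 1)*(c + 7)^2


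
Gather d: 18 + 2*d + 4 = 2*d + 22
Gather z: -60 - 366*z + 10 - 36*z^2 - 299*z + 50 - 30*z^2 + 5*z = -66*z^2 - 660*z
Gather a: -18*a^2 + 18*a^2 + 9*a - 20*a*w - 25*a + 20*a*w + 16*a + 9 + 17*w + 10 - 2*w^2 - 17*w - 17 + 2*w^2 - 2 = 0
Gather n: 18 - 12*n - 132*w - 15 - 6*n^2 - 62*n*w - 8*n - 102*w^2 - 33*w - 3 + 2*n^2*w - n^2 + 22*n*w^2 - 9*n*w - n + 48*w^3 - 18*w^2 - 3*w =n^2*(2*w - 7) + n*(22*w^2 - 71*w - 21) + 48*w^3 - 120*w^2 - 168*w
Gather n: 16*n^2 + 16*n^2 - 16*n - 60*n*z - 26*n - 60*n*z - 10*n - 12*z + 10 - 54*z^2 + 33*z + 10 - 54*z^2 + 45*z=32*n^2 + n*(-120*z - 52) - 108*z^2 + 66*z + 20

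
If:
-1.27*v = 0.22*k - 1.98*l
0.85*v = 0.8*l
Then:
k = 3.78977272727273*v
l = 1.0625*v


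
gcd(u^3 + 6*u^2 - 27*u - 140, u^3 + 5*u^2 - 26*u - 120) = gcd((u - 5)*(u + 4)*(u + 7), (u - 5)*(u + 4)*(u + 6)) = u^2 - u - 20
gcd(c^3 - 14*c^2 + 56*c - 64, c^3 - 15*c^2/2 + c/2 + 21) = c - 2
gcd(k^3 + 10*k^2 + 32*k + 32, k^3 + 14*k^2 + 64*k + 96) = k^2 + 8*k + 16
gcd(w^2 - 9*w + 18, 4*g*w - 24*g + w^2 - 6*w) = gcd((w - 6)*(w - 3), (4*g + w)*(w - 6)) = w - 6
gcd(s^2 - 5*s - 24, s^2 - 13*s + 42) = 1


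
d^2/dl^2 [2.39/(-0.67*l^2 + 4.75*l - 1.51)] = (2.145742*l^2 - 15.21235*l - 2.39*(1.34*l - 4.75)*(2.68*l - 9.5) + 4.835926)/(0.67*l^2 - 4.75*l + 1.51)^3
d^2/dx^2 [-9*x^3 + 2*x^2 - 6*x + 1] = 4 - 54*x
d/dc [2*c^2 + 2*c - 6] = 4*c + 2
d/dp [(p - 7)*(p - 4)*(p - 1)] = 3*p^2 - 24*p + 39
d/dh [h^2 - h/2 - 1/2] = 2*h - 1/2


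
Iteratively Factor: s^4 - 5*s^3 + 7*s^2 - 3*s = (s - 1)*(s^3 - 4*s^2 + 3*s) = (s - 1)^2*(s^2 - 3*s) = s*(s - 1)^2*(s - 3)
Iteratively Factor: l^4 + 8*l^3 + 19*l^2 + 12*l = (l + 1)*(l^3 + 7*l^2 + 12*l) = (l + 1)*(l + 3)*(l^2 + 4*l) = l*(l + 1)*(l + 3)*(l + 4)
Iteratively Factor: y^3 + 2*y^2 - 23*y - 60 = (y + 4)*(y^2 - 2*y - 15) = (y + 3)*(y + 4)*(y - 5)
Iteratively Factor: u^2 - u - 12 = (u + 3)*(u - 4)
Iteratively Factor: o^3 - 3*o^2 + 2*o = (o - 1)*(o^2 - 2*o) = (o - 2)*(o - 1)*(o)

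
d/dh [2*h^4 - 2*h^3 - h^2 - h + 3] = 8*h^3 - 6*h^2 - 2*h - 1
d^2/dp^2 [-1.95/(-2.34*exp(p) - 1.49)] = (10.67742*exp(p) - 6.79887)*exp(p)/(2.34*exp(p) + 1.49)^3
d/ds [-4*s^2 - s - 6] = -8*s - 1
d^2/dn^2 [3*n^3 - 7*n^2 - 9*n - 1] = 18*n - 14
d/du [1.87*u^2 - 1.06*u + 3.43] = 3.74*u - 1.06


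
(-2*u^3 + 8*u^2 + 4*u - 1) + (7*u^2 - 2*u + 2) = -2*u^3 + 15*u^2 + 2*u + 1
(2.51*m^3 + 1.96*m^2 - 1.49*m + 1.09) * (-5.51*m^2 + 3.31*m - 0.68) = -13.8301*m^5 - 2.4915*m^4 + 12.9907*m^3 - 12.2706*m^2 + 4.6211*m - 0.7412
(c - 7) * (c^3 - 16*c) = c^4 - 7*c^3 - 16*c^2 + 112*c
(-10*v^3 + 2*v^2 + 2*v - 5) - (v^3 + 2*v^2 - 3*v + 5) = -11*v^3 + 5*v - 10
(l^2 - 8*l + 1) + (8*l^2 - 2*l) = 9*l^2 - 10*l + 1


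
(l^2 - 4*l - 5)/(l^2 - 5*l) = (l + 1)/l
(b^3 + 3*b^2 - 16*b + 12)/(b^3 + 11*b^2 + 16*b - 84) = (b - 1)/(b + 7)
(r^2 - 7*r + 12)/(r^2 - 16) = (r - 3)/(r + 4)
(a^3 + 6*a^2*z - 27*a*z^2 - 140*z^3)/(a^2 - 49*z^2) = (-a^2 + a*z + 20*z^2)/(-a + 7*z)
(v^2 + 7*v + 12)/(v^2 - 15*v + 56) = (v^2 + 7*v + 12)/(v^2 - 15*v + 56)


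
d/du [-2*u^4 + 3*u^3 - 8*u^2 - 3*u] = -8*u^3 + 9*u^2 - 16*u - 3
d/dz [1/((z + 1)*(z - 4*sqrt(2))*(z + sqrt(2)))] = (-(z + 1)*(z - 4*sqrt(2)) - (z + 1)*(z + sqrt(2)) - (z - 4*sqrt(2))*(z + sqrt(2)))/((z + 1)^2*(z - 4*sqrt(2))^2*(z + sqrt(2))^2)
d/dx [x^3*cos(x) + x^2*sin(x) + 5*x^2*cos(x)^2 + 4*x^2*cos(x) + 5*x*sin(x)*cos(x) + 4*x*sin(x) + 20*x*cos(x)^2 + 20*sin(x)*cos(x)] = -x^3*sin(x) - 5*x^2*sin(2*x) + 4*sqrt(2)*x^2*cos(x + pi/4) + 2*x*sin(x) - 20*x*sin(2*x) + 12*x*cos(x) + 10*x*cos(2*x) + 5*x + 4*sin(x) + 5*sin(2*x)/2 + 30*cos(2*x) + 10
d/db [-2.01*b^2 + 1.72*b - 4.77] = 1.72 - 4.02*b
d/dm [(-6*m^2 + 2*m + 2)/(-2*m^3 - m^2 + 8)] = 2*(2*m*(3*m + 1)*(-3*m^2 + m + 1) + (6*m - 1)*(2*m^3 + m^2 - 8))/(2*m^3 + m^2 - 8)^2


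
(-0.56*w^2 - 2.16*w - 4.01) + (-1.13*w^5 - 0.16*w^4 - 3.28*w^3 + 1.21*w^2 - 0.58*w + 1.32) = -1.13*w^5 - 0.16*w^4 - 3.28*w^3 + 0.65*w^2 - 2.74*w - 2.69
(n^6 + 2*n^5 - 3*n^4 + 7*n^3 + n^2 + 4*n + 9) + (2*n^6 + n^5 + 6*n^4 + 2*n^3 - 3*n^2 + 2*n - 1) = 3*n^6 + 3*n^5 + 3*n^4 + 9*n^3 - 2*n^2 + 6*n + 8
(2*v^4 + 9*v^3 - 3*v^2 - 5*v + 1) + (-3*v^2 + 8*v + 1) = 2*v^4 + 9*v^3 - 6*v^2 + 3*v + 2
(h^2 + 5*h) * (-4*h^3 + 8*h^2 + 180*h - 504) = -4*h^5 - 12*h^4 + 220*h^3 + 396*h^2 - 2520*h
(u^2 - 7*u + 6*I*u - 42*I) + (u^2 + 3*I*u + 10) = 2*u^2 - 7*u + 9*I*u + 10 - 42*I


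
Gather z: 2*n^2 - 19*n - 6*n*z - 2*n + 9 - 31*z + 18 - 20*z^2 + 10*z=2*n^2 - 21*n - 20*z^2 + z*(-6*n - 21) + 27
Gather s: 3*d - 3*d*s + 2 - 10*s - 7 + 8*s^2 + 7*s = 3*d + 8*s^2 + s*(-3*d - 3) - 5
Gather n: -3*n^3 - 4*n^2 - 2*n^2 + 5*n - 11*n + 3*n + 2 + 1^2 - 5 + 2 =-3*n^3 - 6*n^2 - 3*n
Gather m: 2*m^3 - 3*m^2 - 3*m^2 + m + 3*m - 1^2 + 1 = 2*m^3 - 6*m^2 + 4*m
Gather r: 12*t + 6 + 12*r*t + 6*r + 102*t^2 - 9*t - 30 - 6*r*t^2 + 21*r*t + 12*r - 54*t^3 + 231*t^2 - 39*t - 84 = r*(-6*t^2 + 33*t + 18) - 54*t^3 + 333*t^2 - 36*t - 108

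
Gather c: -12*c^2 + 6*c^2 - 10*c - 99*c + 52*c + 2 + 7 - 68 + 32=-6*c^2 - 57*c - 27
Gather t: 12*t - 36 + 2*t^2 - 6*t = 2*t^2 + 6*t - 36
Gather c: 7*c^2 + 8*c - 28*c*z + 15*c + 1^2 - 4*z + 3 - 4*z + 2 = 7*c^2 + c*(23 - 28*z) - 8*z + 6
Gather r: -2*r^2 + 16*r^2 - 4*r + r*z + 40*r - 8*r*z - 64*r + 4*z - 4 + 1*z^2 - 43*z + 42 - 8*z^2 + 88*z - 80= 14*r^2 + r*(-7*z - 28) - 7*z^2 + 49*z - 42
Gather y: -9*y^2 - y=-9*y^2 - y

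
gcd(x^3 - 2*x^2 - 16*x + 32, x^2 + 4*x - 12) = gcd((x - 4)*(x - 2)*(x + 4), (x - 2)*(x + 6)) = x - 2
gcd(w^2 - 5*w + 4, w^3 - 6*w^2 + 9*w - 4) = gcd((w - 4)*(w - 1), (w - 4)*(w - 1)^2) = w^2 - 5*w + 4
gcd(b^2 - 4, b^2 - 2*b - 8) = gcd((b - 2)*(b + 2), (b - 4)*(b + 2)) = b + 2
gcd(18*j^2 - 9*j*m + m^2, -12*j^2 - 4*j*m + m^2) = 6*j - m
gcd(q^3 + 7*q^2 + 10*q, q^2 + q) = q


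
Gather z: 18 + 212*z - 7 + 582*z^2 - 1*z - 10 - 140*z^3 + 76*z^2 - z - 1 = -140*z^3 + 658*z^2 + 210*z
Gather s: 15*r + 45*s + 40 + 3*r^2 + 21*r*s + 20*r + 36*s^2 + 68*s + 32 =3*r^2 + 35*r + 36*s^2 + s*(21*r + 113) + 72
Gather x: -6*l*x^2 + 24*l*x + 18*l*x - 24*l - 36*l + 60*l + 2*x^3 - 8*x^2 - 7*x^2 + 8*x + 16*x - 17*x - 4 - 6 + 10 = 2*x^3 + x^2*(-6*l - 15) + x*(42*l + 7)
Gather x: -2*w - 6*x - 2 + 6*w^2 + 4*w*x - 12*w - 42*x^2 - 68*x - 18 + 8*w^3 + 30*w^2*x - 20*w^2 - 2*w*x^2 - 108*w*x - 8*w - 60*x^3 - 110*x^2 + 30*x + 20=8*w^3 - 14*w^2 - 22*w - 60*x^3 + x^2*(-2*w - 152) + x*(30*w^2 - 104*w - 44)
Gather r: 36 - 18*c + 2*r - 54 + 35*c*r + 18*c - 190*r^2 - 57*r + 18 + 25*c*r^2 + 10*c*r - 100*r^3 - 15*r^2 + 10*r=-100*r^3 + r^2*(25*c - 205) + r*(45*c - 45)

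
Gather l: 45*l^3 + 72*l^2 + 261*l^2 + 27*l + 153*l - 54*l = 45*l^3 + 333*l^2 + 126*l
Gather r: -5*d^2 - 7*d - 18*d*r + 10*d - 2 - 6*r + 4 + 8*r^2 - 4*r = -5*d^2 + 3*d + 8*r^2 + r*(-18*d - 10) + 2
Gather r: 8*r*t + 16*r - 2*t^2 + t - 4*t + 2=r*(8*t + 16) - 2*t^2 - 3*t + 2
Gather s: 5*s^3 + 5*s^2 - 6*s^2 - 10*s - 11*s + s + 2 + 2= 5*s^3 - s^2 - 20*s + 4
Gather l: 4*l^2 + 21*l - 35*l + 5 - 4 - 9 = 4*l^2 - 14*l - 8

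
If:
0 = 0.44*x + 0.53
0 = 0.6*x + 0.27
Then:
No Solution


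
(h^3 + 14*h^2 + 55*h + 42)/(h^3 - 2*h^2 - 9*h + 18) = (h^3 + 14*h^2 + 55*h + 42)/(h^3 - 2*h^2 - 9*h + 18)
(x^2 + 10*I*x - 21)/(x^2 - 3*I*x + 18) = (x + 7*I)/(x - 6*I)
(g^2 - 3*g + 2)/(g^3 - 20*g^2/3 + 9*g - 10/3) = 3*(g - 2)/(3*g^2 - 17*g + 10)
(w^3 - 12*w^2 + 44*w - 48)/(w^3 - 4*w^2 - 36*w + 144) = (w - 2)/(w + 6)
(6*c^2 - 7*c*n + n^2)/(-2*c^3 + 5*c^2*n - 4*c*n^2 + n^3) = (-6*c + n)/(2*c^2 - 3*c*n + n^2)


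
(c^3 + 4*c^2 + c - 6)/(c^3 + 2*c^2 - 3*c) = (c + 2)/c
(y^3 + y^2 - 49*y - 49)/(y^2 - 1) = (y^2 - 49)/(y - 1)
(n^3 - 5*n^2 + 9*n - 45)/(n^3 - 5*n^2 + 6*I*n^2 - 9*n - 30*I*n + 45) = (n - 3*I)/(n + 3*I)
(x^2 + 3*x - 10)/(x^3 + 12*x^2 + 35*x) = (x - 2)/(x*(x + 7))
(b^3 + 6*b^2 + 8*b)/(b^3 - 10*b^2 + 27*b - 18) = b*(b^2 + 6*b + 8)/(b^3 - 10*b^2 + 27*b - 18)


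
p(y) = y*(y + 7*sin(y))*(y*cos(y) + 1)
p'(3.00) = 10.28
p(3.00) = -23.57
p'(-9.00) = -158.24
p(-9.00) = 984.08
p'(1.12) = 13.03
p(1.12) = 12.37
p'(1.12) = 13.03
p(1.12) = 12.37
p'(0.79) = 16.90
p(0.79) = 7.08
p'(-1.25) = -15.80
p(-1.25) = 5.98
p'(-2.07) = -45.72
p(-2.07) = 33.86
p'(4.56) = -47.66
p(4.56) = -3.31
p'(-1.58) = -31.75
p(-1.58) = 13.75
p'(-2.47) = -26.67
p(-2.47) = 49.46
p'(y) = y*(y + 7*sin(y))*(-y*sin(y) + cos(y)) + y*(y*cos(y) + 1)*(7*cos(y) + 1) + (y + 7*sin(y))*(y*cos(y) + 1) = -y^3*sin(y) + 3*y^2*cos(y) + 7*y^2*cos(2*y) + 7*y*sin(2*y) + 7*y*cos(y) + 2*y + 7*sin(y)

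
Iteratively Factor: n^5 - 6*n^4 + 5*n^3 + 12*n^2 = (n - 3)*(n^4 - 3*n^3 - 4*n^2) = (n - 3)*(n + 1)*(n^3 - 4*n^2) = n*(n - 3)*(n + 1)*(n^2 - 4*n) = n*(n - 4)*(n - 3)*(n + 1)*(n)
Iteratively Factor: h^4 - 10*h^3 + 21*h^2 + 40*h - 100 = (h - 5)*(h^3 - 5*h^2 - 4*h + 20) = (h - 5)*(h - 2)*(h^2 - 3*h - 10) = (h - 5)^2*(h - 2)*(h + 2)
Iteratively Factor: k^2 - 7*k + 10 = (k - 5)*(k - 2)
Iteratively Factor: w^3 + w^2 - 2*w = (w + 2)*(w^2 - w) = (w - 1)*(w + 2)*(w)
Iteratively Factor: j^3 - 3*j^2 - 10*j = (j - 5)*(j^2 + 2*j) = j*(j - 5)*(j + 2)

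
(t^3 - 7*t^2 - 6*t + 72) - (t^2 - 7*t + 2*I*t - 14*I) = t^3 - 8*t^2 + t - 2*I*t + 72 + 14*I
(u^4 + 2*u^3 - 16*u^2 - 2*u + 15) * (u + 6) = u^5 + 8*u^4 - 4*u^3 - 98*u^2 + 3*u + 90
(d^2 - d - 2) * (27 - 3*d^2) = -3*d^4 + 3*d^3 + 33*d^2 - 27*d - 54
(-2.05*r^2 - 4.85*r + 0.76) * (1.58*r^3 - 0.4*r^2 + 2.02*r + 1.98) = -3.239*r^5 - 6.843*r^4 - 1.0002*r^3 - 14.16*r^2 - 8.0678*r + 1.5048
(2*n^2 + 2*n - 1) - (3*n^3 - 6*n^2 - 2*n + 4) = -3*n^3 + 8*n^2 + 4*n - 5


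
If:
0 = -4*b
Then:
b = 0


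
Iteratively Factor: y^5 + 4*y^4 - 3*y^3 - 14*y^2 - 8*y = (y)*(y^4 + 4*y^3 - 3*y^2 - 14*y - 8) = y*(y + 1)*(y^3 + 3*y^2 - 6*y - 8) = y*(y + 1)*(y + 4)*(y^2 - y - 2) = y*(y + 1)^2*(y + 4)*(y - 2)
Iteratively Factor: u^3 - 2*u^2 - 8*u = (u)*(u^2 - 2*u - 8) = u*(u + 2)*(u - 4)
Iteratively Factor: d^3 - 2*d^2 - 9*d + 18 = (d + 3)*(d^2 - 5*d + 6) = (d - 3)*(d + 3)*(d - 2)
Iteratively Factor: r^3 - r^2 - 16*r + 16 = (r + 4)*(r^2 - 5*r + 4) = (r - 1)*(r + 4)*(r - 4)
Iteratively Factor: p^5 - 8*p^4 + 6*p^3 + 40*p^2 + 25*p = (p - 5)*(p^4 - 3*p^3 - 9*p^2 - 5*p) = (p - 5)*(p + 1)*(p^3 - 4*p^2 - 5*p) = (p - 5)*(p + 1)^2*(p^2 - 5*p) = p*(p - 5)*(p + 1)^2*(p - 5)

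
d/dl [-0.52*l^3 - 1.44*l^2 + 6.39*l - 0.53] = -1.56*l^2 - 2.88*l + 6.39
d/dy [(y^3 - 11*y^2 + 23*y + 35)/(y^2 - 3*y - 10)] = (y^2 + 4*y - 5)/(y^2 + 4*y + 4)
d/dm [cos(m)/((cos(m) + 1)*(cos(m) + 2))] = (cos(m)^2 - 2)*sin(m)/((cos(m) + 1)^2*(cos(m) + 2)^2)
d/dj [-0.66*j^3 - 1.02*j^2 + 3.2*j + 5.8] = -1.98*j^2 - 2.04*j + 3.2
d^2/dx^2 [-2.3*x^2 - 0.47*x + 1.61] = -4.60000000000000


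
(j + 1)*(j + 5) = j^2 + 6*j + 5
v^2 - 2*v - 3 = (v - 3)*(v + 1)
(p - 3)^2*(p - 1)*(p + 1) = p^4 - 6*p^3 + 8*p^2 + 6*p - 9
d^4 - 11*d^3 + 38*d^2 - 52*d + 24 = (d - 6)*(d - 2)^2*(d - 1)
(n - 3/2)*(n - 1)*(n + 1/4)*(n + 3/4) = n^4 - 3*n^3/2 - 13*n^2/16 + 33*n/32 + 9/32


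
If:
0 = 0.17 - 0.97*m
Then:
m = 0.18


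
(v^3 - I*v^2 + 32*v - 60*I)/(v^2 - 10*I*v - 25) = (v^2 + 4*I*v + 12)/(v - 5*I)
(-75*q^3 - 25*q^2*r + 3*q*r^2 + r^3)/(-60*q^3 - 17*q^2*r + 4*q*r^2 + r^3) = (5*q - r)/(4*q - r)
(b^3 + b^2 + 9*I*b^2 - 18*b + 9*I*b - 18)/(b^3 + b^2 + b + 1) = (b^2 + 9*I*b - 18)/(b^2 + 1)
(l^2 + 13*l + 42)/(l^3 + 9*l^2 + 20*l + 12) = (l + 7)/(l^2 + 3*l + 2)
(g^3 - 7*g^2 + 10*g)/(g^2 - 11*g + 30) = g*(g - 2)/(g - 6)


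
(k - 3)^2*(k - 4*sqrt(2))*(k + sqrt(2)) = k^4 - 6*k^3 - 3*sqrt(2)*k^3 + k^2 + 18*sqrt(2)*k^2 - 27*sqrt(2)*k + 48*k - 72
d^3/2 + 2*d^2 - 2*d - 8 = (d/2 + 1)*(d - 2)*(d + 4)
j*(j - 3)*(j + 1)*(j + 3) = j^4 + j^3 - 9*j^2 - 9*j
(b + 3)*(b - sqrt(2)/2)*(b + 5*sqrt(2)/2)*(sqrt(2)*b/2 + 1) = sqrt(2)*b^4/2 + 3*sqrt(2)*b^3/2 + 3*b^3 + 3*sqrt(2)*b^2/4 + 9*b^2 - 5*b/2 + 9*sqrt(2)*b/4 - 15/2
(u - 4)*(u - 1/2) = u^2 - 9*u/2 + 2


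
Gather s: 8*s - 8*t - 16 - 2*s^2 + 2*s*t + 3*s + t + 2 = -2*s^2 + s*(2*t + 11) - 7*t - 14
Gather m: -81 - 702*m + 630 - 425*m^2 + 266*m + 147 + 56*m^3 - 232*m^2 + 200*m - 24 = 56*m^3 - 657*m^2 - 236*m + 672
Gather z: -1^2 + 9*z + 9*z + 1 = 18*z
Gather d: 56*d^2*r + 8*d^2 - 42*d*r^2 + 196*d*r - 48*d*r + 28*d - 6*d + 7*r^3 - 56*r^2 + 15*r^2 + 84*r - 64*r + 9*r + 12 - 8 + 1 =d^2*(56*r + 8) + d*(-42*r^2 + 148*r + 22) + 7*r^3 - 41*r^2 + 29*r + 5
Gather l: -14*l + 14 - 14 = -14*l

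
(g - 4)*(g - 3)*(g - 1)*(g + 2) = g^4 - 6*g^3 + 3*g^2 + 26*g - 24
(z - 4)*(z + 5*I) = z^2 - 4*z + 5*I*z - 20*I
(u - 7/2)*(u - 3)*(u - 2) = u^3 - 17*u^2/2 + 47*u/2 - 21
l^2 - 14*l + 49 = (l - 7)^2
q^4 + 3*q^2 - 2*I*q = q*(q - I)^2*(q + 2*I)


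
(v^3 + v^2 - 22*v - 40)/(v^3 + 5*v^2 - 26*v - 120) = (v + 2)/(v + 6)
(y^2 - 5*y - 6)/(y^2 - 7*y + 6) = (y + 1)/(y - 1)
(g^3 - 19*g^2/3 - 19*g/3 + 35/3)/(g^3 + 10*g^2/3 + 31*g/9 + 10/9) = 3*(g^2 - 8*g + 7)/(3*g^2 + 5*g + 2)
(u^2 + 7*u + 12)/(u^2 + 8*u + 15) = (u + 4)/(u + 5)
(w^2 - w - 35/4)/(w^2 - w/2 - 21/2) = (w + 5/2)/(w + 3)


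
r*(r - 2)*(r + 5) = r^3 + 3*r^2 - 10*r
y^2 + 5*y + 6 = (y + 2)*(y + 3)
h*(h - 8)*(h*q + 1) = h^3*q - 8*h^2*q + h^2 - 8*h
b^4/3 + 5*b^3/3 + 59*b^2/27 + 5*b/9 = b*(b/3 + 1)*(b + 1/3)*(b + 5/3)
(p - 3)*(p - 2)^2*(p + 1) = p^4 - 6*p^3 + 9*p^2 + 4*p - 12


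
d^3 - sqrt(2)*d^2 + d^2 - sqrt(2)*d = d*(d + 1)*(d - sqrt(2))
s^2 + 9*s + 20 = (s + 4)*(s + 5)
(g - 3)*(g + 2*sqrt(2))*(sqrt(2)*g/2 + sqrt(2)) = sqrt(2)*g^3/2 - sqrt(2)*g^2/2 + 2*g^2 - 3*sqrt(2)*g - 2*g - 12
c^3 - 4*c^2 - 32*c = c*(c - 8)*(c + 4)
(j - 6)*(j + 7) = j^2 + j - 42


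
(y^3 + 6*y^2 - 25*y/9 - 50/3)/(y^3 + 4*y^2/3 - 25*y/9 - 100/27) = 3*(y + 6)/(3*y + 4)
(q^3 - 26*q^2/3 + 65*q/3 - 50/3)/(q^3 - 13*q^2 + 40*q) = (3*q^2 - 11*q + 10)/(3*q*(q - 8))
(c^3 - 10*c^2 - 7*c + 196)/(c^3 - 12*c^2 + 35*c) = (c^2 - 3*c - 28)/(c*(c - 5))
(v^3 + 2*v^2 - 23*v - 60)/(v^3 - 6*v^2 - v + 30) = (v^2 + 7*v + 12)/(v^2 - v - 6)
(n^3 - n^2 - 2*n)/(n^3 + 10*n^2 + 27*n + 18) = n*(n - 2)/(n^2 + 9*n + 18)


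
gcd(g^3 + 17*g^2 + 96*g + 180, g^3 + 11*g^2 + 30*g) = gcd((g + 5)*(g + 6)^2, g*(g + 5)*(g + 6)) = g^2 + 11*g + 30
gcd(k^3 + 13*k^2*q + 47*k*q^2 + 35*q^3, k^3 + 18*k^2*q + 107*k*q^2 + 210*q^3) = k^2 + 12*k*q + 35*q^2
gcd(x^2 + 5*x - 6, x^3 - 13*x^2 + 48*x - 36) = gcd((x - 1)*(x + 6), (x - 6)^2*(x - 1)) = x - 1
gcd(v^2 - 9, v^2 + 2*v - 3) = v + 3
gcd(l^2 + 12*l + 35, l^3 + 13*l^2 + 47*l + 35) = l^2 + 12*l + 35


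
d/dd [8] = 0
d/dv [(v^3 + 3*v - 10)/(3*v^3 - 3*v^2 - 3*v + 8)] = 3*(-v^4 - 8*v^3 + 41*v^2 - 20*v - 2)/(9*v^6 - 18*v^5 - 9*v^4 + 66*v^3 - 39*v^2 - 48*v + 64)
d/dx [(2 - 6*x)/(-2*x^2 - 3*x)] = 2*(-6*x^2 + 4*x + 3)/(x^2*(4*x^2 + 12*x + 9))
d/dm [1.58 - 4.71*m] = -4.71000000000000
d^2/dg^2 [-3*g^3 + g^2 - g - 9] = 2 - 18*g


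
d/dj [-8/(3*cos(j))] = -8*sin(j)/(3*cos(j)^2)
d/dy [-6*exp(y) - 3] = -6*exp(y)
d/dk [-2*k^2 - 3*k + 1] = -4*k - 3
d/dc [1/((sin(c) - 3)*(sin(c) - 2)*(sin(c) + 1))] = (-3*sin(c)^2 + 8*sin(c) - 1)*cos(c)/((sin(c) - 3)^2*(sin(c) - 2)^2*(sin(c) + 1)^2)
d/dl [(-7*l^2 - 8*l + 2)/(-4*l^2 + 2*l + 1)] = 2*(-23*l^2 + l - 6)/(16*l^4 - 16*l^3 - 4*l^2 + 4*l + 1)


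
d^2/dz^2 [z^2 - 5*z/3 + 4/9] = 2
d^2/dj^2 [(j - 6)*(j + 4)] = 2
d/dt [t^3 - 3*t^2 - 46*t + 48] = 3*t^2 - 6*t - 46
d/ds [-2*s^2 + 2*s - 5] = 2 - 4*s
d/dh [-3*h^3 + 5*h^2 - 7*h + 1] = -9*h^2 + 10*h - 7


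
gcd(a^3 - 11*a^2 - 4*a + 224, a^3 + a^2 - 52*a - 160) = a^2 - 4*a - 32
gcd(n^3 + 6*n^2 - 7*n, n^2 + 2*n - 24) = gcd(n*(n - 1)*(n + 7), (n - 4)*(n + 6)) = 1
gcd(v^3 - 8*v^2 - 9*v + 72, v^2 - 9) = v^2 - 9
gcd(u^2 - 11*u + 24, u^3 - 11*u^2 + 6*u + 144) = u - 8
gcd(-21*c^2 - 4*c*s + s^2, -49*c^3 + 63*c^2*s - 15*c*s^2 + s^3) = -7*c + s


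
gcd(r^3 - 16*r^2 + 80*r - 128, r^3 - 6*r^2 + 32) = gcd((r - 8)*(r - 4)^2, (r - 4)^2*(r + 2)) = r^2 - 8*r + 16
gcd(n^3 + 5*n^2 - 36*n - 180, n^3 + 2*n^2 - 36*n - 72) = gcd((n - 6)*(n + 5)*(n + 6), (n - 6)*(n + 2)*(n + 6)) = n^2 - 36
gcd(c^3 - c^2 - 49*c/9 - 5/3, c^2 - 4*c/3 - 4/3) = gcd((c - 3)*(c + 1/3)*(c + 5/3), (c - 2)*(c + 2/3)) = 1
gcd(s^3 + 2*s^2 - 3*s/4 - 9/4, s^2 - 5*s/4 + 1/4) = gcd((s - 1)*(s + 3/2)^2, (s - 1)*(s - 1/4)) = s - 1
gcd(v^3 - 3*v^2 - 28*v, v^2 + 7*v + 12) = v + 4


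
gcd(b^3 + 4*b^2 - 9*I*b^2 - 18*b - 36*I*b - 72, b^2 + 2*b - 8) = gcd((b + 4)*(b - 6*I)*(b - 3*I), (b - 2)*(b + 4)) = b + 4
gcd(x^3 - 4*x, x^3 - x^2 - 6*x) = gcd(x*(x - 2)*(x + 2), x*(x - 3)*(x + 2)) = x^2 + 2*x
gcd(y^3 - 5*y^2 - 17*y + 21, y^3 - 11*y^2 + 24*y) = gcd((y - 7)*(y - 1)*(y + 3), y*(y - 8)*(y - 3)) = 1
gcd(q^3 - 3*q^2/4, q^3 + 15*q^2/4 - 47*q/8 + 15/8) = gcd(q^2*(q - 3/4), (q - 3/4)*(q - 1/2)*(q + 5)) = q - 3/4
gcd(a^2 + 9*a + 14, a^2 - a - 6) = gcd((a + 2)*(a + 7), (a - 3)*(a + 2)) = a + 2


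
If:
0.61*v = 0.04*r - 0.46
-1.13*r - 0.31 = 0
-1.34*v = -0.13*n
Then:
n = -7.96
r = -0.27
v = -0.77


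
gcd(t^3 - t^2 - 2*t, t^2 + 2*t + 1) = t + 1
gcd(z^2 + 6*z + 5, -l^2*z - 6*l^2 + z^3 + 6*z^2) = 1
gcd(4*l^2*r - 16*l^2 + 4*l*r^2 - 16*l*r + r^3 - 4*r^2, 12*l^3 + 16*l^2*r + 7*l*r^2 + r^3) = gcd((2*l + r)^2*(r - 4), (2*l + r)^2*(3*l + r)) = 4*l^2 + 4*l*r + r^2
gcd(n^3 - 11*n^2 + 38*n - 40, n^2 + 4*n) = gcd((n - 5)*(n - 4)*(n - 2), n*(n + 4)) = 1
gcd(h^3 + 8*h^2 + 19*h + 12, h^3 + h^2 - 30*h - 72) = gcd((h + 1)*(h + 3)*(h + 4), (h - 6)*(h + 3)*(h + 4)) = h^2 + 7*h + 12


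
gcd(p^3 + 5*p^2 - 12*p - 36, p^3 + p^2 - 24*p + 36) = p^2 + 3*p - 18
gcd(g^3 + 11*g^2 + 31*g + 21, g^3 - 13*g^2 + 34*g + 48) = g + 1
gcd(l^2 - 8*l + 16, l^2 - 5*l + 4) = l - 4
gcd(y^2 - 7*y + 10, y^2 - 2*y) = y - 2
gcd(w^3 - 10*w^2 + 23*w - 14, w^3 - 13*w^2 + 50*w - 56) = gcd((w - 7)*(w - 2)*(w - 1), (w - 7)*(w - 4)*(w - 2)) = w^2 - 9*w + 14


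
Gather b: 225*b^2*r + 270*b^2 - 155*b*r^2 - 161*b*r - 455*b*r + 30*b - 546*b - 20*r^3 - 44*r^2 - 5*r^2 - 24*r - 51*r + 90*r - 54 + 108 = b^2*(225*r + 270) + b*(-155*r^2 - 616*r - 516) - 20*r^3 - 49*r^2 + 15*r + 54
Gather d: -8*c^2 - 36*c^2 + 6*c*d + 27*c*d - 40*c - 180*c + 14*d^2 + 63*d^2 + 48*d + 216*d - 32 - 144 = -44*c^2 - 220*c + 77*d^2 + d*(33*c + 264) - 176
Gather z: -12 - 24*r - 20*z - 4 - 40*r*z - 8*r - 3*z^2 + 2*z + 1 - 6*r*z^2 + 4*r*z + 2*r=-30*r + z^2*(-6*r - 3) + z*(-36*r - 18) - 15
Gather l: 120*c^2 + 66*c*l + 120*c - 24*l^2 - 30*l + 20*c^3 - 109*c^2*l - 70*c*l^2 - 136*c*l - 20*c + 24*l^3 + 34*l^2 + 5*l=20*c^3 + 120*c^2 + 100*c + 24*l^3 + l^2*(10 - 70*c) + l*(-109*c^2 - 70*c - 25)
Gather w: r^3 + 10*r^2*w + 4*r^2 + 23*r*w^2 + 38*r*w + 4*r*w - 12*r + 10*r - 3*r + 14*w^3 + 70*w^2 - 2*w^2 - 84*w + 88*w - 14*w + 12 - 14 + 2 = r^3 + 4*r^2 - 5*r + 14*w^3 + w^2*(23*r + 68) + w*(10*r^2 + 42*r - 10)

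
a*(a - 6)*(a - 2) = a^3 - 8*a^2 + 12*a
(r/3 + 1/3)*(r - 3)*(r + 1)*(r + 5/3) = r^4/3 + 2*r^3/9 - 20*r^2/9 - 34*r/9 - 5/3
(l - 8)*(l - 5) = l^2 - 13*l + 40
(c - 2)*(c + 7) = c^2 + 5*c - 14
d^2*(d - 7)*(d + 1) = d^4 - 6*d^3 - 7*d^2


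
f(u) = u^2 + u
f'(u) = 2*u + 1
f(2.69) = 9.93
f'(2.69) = 6.38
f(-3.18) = 6.93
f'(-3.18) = -5.36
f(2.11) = 6.56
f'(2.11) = 5.22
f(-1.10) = 0.11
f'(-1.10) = -1.20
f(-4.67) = 17.14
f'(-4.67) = -8.34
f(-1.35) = 0.47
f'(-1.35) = -1.70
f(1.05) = 2.15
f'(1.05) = 3.10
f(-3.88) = 11.17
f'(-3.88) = -6.76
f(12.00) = 156.00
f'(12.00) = 25.00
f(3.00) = 12.00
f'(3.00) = 7.00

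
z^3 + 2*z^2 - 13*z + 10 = (z - 2)*(z - 1)*(z + 5)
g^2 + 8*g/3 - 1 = (g - 1/3)*(g + 3)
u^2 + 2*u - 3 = (u - 1)*(u + 3)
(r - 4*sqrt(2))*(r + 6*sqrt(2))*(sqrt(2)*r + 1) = sqrt(2)*r^3 + 5*r^2 - 46*sqrt(2)*r - 48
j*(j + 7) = j^2 + 7*j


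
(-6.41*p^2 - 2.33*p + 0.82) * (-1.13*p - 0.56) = 7.2433*p^3 + 6.2225*p^2 + 0.3782*p - 0.4592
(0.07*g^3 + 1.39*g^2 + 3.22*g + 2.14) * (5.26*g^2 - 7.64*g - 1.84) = 0.3682*g^5 + 6.7766*g^4 + 6.1888*g^3 - 15.902*g^2 - 22.2744*g - 3.9376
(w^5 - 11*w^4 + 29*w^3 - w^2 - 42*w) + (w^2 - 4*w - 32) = w^5 - 11*w^4 + 29*w^3 - 46*w - 32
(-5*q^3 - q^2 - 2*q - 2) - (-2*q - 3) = -5*q^3 - q^2 + 1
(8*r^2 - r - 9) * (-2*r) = -16*r^3 + 2*r^2 + 18*r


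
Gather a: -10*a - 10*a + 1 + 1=2 - 20*a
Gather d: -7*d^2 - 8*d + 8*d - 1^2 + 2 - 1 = -7*d^2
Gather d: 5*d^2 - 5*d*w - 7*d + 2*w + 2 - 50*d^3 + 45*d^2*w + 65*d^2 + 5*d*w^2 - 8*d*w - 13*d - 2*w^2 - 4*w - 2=-50*d^3 + d^2*(45*w + 70) + d*(5*w^2 - 13*w - 20) - 2*w^2 - 2*w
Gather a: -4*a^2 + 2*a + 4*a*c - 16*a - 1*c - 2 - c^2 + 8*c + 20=-4*a^2 + a*(4*c - 14) - c^2 + 7*c + 18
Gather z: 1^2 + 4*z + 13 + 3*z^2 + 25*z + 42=3*z^2 + 29*z + 56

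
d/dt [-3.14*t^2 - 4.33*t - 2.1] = -6.28*t - 4.33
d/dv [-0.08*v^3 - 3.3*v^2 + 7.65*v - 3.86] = -0.24*v^2 - 6.6*v + 7.65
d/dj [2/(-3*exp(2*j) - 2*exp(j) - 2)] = (12*exp(j) + 4)*exp(j)/(3*exp(2*j) + 2*exp(j) + 2)^2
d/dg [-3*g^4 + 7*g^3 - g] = -12*g^3 + 21*g^2 - 1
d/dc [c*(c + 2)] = 2*c + 2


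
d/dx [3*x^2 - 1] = 6*x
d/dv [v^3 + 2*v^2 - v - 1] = 3*v^2 + 4*v - 1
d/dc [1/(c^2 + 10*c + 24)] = 2*(-c - 5)/(c^2 + 10*c + 24)^2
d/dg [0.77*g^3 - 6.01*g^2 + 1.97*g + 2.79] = 2.31*g^2 - 12.02*g + 1.97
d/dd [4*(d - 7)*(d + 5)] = 8*d - 8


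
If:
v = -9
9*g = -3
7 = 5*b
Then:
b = 7/5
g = -1/3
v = -9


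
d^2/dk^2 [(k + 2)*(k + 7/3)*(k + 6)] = 6*k + 62/3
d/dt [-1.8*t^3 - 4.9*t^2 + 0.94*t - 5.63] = -5.4*t^2 - 9.8*t + 0.94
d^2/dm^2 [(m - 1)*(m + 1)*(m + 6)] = 6*m + 12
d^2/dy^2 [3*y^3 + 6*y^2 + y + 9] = 18*y + 12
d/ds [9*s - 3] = 9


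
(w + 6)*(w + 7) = w^2 + 13*w + 42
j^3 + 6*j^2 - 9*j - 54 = (j - 3)*(j + 3)*(j + 6)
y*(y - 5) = y^2 - 5*y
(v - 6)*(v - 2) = v^2 - 8*v + 12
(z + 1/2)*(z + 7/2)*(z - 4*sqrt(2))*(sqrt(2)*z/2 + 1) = sqrt(2)*z^4/2 - 3*z^3 + 2*sqrt(2)*z^3 - 12*z^2 - 25*sqrt(2)*z^2/8 - 16*sqrt(2)*z - 21*z/4 - 7*sqrt(2)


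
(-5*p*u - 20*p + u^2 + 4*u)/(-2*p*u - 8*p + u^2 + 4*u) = (5*p - u)/(2*p - u)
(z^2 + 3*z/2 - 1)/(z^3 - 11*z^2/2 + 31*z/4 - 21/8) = 4*(z + 2)/(4*z^2 - 20*z + 21)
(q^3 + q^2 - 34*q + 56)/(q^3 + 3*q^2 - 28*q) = (q - 2)/q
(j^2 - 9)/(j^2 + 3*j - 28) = (j^2 - 9)/(j^2 + 3*j - 28)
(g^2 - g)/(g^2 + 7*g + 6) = g*(g - 1)/(g^2 + 7*g + 6)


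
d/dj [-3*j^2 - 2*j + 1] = -6*j - 2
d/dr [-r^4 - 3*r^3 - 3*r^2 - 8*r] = -4*r^3 - 9*r^2 - 6*r - 8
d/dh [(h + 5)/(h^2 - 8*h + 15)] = (h^2 - 8*h - 2*(h - 4)*(h + 5) + 15)/(h^2 - 8*h + 15)^2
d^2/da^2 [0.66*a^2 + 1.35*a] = 1.32000000000000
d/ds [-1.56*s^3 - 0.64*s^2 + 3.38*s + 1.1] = -4.68*s^2 - 1.28*s + 3.38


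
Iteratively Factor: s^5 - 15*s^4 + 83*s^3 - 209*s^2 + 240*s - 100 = (s - 2)*(s^4 - 13*s^3 + 57*s^2 - 95*s + 50) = (s - 5)*(s - 2)*(s^3 - 8*s^2 + 17*s - 10) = (s - 5)*(s - 2)*(s - 1)*(s^2 - 7*s + 10) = (s - 5)*(s - 2)^2*(s - 1)*(s - 5)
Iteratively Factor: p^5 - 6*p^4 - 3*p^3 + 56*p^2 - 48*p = (p + 3)*(p^4 - 9*p^3 + 24*p^2 - 16*p) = (p - 4)*(p + 3)*(p^3 - 5*p^2 + 4*p) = p*(p - 4)*(p + 3)*(p^2 - 5*p + 4) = p*(p - 4)*(p - 1)*(p + 3)*(p - 4)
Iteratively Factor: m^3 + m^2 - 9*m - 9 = (m + 1)*(m^2 - 9) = (m + 1)*(m + 3)*(m - 3)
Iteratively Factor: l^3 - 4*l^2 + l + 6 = (l + 1)*(l^2 - 5*l + 6) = (l - 2)*(l + 1)*(l - 3)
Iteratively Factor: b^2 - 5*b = (b)*(b - 5)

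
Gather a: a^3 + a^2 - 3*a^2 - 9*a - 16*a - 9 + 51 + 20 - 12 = a^3 - 2*a^2 - 25*a + 50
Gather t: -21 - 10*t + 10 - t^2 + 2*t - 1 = -t^2 - 8*t - 12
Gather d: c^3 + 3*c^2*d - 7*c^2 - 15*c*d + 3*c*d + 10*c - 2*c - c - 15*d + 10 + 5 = c^3 - 7*c^2 + 7*c + d*(3*c^2 - 12*c - 15) + 15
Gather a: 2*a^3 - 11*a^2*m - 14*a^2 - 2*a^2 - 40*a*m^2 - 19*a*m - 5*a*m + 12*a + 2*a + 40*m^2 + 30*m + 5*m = 2*a^3 + a^2*(-11*m - 16) + a*(-40*m^2 - 24*m + 14) + 40*m^2 + 35*m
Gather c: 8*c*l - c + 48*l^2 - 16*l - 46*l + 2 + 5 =c*(8*l - 1) + 48*l^2 - 62*l + 7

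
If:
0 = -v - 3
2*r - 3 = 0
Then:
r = 3/2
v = -3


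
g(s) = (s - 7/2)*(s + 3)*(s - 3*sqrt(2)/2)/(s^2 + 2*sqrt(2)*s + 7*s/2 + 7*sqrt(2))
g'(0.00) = -2.39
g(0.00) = 2.25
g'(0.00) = -2.39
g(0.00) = 2.25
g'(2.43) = -0.12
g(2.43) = -0.06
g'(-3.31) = -845.04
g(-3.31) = 125.31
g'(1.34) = -0.71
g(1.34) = 0.36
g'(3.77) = 0.26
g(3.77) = 0.06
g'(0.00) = -2.39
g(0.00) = 2.25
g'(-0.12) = -2.66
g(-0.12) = 2.55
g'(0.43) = -1.65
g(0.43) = 1.39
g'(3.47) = 0.20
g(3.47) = -0.00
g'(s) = (s - 7/2)*(s + 3)*(s - 3*sqrt(2)/2)*(-2*s - 7/2 - 2*sqrt(2))/(s^2 + 2*sqrt(2)*s + 7*s/2 + 7*sqrt(2))^2 + (s - 7/2)*(s + 3)/(s^2 + 2*sqrt(2)*s + 7*s/2 + 7*sqrt(2)) + (s - 7/2)*(s - 3*sqrt(2)/2)/(s^2 + 2*sqrt(2)*s + 7*s/2 + 7*sqrt(2)) + (s + 3)*(s - 3*sqrt(2)/2)/(s^2 + 2*sqrt(2)*s + 7*s/2 + 7*sqrt(2))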